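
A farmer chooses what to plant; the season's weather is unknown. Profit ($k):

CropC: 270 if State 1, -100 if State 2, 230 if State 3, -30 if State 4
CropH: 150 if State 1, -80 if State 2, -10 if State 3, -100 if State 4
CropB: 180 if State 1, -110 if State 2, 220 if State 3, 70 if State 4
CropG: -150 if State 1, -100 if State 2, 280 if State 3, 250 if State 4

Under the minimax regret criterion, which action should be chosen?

Column bests: State 1=270, State 2=-80, State 3=280, State 4=250.
CropC regrets: 0, 20, 50, 280 → max 280
CropH regrets: 120, 0, 290, 350 → max 350
CropB regrets: 90, 30, 60, 180 → max 180
CropG regrets: 420, 20, 0, 0 → max 420
Smallest max regret = 180 → CropB.

CropB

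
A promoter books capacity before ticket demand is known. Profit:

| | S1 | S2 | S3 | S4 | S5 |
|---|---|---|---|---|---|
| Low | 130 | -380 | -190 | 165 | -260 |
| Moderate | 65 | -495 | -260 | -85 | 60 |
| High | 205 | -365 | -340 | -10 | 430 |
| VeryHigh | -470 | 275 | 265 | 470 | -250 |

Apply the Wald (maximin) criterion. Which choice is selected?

High

Row minima: Low=-380, Moderate=-495, High=-365, VeryHigh=-470
Best worst-case = -365 → High.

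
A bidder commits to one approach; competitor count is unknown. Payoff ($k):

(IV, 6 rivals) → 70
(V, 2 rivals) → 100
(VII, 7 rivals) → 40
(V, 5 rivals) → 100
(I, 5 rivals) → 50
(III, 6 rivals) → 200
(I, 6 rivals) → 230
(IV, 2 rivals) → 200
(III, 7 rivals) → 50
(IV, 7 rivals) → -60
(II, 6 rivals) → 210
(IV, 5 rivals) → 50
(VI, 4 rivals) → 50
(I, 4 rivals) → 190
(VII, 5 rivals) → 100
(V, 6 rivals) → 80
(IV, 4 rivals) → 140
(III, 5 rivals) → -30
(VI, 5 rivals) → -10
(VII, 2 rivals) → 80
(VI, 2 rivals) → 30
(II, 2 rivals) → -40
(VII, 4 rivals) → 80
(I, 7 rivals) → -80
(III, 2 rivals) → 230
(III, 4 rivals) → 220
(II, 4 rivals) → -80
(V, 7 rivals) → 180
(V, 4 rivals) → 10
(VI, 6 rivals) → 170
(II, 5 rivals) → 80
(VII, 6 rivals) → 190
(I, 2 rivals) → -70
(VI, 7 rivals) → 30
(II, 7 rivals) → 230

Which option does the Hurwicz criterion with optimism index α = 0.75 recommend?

III

I: 0.75·230 + 0.25·(-80) = 152.5
II: 0.75·230 + 0.25·(-80) = 152.5
III: 0.75·230 + 0.25·(-30) = 165
IV: 0.75·200 + 0.25·(-60) = 135
V: 0.75·180 + 0.25·10 = 137.5
VI: 0.75·170 + 0.25·(-10) = 125
VII: 0.75·190 + 0.25·40 = 152.5
Highest Hurwicz score = 165 → III.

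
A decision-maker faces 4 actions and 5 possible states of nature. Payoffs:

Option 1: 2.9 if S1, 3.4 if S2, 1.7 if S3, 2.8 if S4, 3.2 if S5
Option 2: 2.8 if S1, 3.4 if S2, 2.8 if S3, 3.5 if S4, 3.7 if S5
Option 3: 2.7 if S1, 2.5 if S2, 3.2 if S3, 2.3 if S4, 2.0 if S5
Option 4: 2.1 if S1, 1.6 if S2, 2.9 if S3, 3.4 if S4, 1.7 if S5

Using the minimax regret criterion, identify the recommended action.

Option 2

Column bests: S1=2.9, S2=3.4, S3=3.2, S4=3.5, S5=3.7.
Option 1 regrets: 0.0, 0.0, 1.5, 0.7, 0.5 → max 1.5
Option 2 regrets: 0.1, 0.0, 0.4, 0.0, 0.0 → max 0.4
Option 3 regrets: 0.2, 0.9, 0.0, 1.2, 1.7 → max 1.7
Option 4 regrets: 0.8, 1.8, 0.3, 0.1, 2.0 → max 2.0
Smallest max regret = 0.4 → Option 2.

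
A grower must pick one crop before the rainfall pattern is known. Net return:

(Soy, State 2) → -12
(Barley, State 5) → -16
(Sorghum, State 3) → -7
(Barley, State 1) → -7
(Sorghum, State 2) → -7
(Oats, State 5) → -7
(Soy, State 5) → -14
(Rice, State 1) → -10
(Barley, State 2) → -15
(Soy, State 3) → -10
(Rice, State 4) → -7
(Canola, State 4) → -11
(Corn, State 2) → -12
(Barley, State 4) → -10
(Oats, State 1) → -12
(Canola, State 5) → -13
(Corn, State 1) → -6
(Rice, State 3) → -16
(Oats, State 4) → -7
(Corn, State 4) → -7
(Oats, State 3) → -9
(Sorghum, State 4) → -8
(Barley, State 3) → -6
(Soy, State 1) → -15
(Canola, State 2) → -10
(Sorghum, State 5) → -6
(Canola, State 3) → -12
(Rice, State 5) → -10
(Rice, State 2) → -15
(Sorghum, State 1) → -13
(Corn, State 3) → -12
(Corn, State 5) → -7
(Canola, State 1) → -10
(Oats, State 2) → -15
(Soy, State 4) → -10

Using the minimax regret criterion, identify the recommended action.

Corn

Column bests: State 1=-6, State 2=-7, State 3=-6, State 4=-7, State 5=-6.
Corn regrets: 0, 5, 6, 0, 1 → max 6
Canola regrets: 4, 3, 6, 4, 7 → max 7
Barley regrets: 1, 8, 0, 3, 10 → max 10
Soy regrets: 9, 5, 4, 3, 8 → max 9
Rice regrets: 4, 8, 10, 0, 4 → max 10
Sorghum regrets: 7, 0, 1, 1, 0 → max 7
Oats regrets: 6, 8, 3, 0, 1 → max 8
Smallest max regret = 6 → Corn.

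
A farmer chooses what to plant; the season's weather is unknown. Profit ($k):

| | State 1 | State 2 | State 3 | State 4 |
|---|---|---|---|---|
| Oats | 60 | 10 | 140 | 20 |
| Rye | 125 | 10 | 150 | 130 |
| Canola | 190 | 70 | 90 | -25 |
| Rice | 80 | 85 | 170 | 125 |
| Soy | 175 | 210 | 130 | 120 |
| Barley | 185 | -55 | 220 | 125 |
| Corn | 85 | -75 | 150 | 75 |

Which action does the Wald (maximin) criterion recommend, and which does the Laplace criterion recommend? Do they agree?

maximin → Soy; laplace → Soy (agree)

Row minima: Oats=10, Rye=10, Canola=-25, Rice=80, Soy=120, Barley=-55, Corn=-75
Best worst-case = 120 → Soy.
Row averages: Oats=57.5, Rye=103.75, Canola=81.25, Rice=115, Soy=158.75, Barley=118.75, Corn=58.75
Highest average = 158.75 → Soy.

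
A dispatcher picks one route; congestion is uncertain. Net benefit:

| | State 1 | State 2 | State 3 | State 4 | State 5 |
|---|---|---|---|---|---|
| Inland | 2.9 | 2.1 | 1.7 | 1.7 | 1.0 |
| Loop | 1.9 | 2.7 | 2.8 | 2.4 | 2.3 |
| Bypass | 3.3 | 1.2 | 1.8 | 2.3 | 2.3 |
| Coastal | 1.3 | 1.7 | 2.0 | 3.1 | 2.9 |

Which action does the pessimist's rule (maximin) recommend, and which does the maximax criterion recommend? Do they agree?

Row minima: Inland=1.0, Loop=1.9, Bypass=1.2, Coastal=1.3
Best worst-case = 1.9 → Loop.
Row maxima: Inland=2.9, Loop=2.8, Bypass=3.3, Coastal=3.1
Best best-case = 3.3 → Bypass.

maximin → Loop; maximax → Bypass (disagree)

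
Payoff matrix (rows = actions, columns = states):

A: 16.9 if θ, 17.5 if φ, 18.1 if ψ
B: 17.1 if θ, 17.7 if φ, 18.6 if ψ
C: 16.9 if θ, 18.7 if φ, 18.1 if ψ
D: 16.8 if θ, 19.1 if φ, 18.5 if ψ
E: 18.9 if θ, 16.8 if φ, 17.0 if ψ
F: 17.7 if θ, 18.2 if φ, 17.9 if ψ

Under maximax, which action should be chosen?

D

Row maxima: A=18.1, B=18.6, C=18.7, D=19.1, E=18.9, F=18.2
Best best-case = 19.1 → D.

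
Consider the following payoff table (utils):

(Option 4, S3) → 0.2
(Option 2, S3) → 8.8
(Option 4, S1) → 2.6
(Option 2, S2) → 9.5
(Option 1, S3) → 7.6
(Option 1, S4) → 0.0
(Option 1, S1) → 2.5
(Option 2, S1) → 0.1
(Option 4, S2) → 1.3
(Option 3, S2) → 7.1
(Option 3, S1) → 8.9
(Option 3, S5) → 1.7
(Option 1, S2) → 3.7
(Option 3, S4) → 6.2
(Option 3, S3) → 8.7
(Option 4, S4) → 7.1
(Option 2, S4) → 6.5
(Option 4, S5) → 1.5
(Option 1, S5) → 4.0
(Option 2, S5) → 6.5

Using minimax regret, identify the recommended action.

Column bests: S1=8.9, S2=9.5, S3=8.8, S4=7.1, S5=6.5.
Option 1 regrets: 6.4, 5.8, 1.2, 7.1, 2.5 → max 7.1
Option 2 regrets: 8.8, 0.0, 0.0, 0.6, 0.0 → max 8.8
Option 3 regrets: 0.0, 2.4, 0.1, 0.9, 4.8 → max 4.8
Option 4 regrets: 6.3, 8.2, 8.6, 0.0, 5.0 → max 8.6
Smallest max regret = 4.8 → Option 3.

Option 3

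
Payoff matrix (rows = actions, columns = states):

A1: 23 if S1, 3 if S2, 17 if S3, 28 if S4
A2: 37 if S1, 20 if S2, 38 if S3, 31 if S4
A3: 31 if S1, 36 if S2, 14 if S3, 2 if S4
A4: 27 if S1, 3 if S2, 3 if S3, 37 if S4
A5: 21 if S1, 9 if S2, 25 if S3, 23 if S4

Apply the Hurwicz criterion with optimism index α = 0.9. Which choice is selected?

A2

A1: 0.9·28 + 0.1·3 = 25.5
A2: 0.9·38 + 0.1·20 = 36.2
A3: 0.9·36 + 0.1·2 = 32.6
A4: 0.9·37 + 0.1·3 = 33.6
A5: 0.9·25 + 0.1·9 = 23.4
Highest Hurwicz score = 36.2 → A2.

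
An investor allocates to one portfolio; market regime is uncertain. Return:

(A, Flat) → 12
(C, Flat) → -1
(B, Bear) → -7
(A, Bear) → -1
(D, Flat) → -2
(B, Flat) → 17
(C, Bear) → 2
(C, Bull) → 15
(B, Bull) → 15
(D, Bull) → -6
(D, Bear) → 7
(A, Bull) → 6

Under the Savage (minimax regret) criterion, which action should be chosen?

Column bests: Bear=7, Flat=17, Bull=15.
A regrets: 8, 5, 9 → max 9
B regrets: 14, 0, 0 → max 14
C regrets: 5, 18, 0 → max 18
D regrets: 0, 19, 21 → max 21
Smallest max regret = 9 → A.

A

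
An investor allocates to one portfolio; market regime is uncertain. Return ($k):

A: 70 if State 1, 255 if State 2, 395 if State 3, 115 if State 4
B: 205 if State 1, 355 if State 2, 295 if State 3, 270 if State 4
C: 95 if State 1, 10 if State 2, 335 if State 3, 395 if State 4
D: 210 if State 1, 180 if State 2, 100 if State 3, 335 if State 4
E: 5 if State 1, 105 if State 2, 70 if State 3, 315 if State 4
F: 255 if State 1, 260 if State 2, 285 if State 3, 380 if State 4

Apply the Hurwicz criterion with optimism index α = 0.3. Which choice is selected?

F

A: 0.3·395 + 0.7·70 = 167.5
B: 0.3·355 + 0.7·205 = 250
C: 0.3·395 + 0.7·10 = 125.5
D: 0.3·335 + 0.7·100 = 170.5
E: 0.3·315 + 0.7·5 = 98
F: 0.3·380 + 0.7·255 = 292.5
Highest Hurwicz score = 292.5 → F.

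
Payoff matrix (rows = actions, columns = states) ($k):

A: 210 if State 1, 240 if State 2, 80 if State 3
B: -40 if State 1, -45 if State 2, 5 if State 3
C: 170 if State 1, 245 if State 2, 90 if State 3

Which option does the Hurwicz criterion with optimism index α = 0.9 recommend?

C

A: 0.9·240 + 0.1·80 = 224
B: 0.9·5 + 0.1·(-45) = 0
C: 0.9·245 + 0.1·90 = 229.5
Highest Hurwicz score = 229.5 → C.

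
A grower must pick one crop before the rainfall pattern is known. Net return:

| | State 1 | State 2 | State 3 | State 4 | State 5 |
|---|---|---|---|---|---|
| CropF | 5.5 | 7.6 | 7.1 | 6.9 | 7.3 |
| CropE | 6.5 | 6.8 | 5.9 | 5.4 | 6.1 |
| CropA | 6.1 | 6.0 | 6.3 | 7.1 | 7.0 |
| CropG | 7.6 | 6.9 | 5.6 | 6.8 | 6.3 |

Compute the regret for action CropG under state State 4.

0.3

Best payoff under State 4 is 7.1.
Regret = 7.1 − 6.8 = 0.3.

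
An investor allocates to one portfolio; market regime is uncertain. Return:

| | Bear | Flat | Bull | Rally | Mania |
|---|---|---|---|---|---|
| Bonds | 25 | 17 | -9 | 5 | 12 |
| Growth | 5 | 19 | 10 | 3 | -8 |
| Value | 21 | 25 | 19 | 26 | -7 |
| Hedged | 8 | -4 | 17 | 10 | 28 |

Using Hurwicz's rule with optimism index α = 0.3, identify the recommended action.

Hedged

Bonds: 0.3·25 + 0.7·(-9) = 1.2
Growth: 0.3·19 + 0.7·(-8) = 0.1
Value: 0.3·26 + 0.7·(-7) = 2.9
Hedged: 0.3·28 + 0.7·(-4) = 5.6
Highest Hurwicz score = 5.6 → Hedged.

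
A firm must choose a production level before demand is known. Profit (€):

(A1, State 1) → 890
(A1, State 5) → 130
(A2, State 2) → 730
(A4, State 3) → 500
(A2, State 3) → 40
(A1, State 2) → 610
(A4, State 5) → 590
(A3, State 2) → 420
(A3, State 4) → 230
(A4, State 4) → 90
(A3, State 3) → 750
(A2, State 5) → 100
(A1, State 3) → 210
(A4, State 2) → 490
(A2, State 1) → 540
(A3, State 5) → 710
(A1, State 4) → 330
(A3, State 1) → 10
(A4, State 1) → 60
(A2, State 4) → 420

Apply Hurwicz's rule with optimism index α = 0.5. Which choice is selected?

A1: 0.5·890 + 0.5·130 = 510
A2: 0.5·730 + 0.5·40 = 385
A3: 0.5·750 + 0.5·10 = 380
A4: 0.5·590 + 0.5·60 = 325
Highest Hurwicz score = 510 → A1.

A1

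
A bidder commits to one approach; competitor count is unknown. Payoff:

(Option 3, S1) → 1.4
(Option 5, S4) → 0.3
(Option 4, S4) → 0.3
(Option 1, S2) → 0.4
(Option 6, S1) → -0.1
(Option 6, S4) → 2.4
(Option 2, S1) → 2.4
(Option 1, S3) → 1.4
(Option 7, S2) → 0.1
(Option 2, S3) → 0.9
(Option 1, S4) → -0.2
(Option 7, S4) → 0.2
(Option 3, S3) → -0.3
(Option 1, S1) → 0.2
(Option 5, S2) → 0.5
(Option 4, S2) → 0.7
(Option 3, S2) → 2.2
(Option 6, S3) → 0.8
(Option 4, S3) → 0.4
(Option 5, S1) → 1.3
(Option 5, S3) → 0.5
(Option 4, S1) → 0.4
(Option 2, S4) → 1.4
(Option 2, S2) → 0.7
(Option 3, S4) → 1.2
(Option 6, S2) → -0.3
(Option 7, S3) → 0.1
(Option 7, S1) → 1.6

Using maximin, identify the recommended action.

Row minima: Option 1=-0.2, Option 2=0.7, Option 3=-0.3, Option 4=0.3, Option 5=0.3, Option 6=-0.3, Option 7=0.1
Best worst-case = 0.7 → Option 2.

Option 2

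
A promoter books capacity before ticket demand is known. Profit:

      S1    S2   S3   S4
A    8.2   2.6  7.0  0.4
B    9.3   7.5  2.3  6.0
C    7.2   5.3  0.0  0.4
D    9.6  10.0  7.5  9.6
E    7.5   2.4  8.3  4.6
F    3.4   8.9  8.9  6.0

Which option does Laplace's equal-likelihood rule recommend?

D

Row averages: A=4.55, B=6.275, C=3.225, D=9.175, E=5.7, F=6.8
Highest average = 9.175 → D.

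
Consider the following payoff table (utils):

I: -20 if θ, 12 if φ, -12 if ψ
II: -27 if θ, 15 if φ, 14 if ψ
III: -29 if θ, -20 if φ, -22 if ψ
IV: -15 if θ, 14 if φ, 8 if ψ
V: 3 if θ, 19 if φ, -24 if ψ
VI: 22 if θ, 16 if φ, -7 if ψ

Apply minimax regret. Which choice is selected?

Column bests: θ=22, φ=19, ψ=14.
I regrets: 42, 7, 26 → max 42
II regrets: 49, 4, 0 → max 49
III regrets: 51, 39, 36 → max 51
IV regrets: 37, 5, 6 → max 37
V regrets: 19, 0, 38 → max 38
VI regrets: 0, 3, 21 → max 21
Smallest max regret = 21 → VI.

VI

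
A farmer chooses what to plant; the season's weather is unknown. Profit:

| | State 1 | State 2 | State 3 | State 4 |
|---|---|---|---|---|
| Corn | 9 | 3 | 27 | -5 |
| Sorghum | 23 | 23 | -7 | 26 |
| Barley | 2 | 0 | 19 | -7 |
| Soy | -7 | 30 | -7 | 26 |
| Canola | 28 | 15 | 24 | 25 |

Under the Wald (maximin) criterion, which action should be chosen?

Canola

Row minima: Corn=-5, Sorghum=-7, Barley=-7, Soy=-7, Canola=15
Best worst-case = 15 → Canola.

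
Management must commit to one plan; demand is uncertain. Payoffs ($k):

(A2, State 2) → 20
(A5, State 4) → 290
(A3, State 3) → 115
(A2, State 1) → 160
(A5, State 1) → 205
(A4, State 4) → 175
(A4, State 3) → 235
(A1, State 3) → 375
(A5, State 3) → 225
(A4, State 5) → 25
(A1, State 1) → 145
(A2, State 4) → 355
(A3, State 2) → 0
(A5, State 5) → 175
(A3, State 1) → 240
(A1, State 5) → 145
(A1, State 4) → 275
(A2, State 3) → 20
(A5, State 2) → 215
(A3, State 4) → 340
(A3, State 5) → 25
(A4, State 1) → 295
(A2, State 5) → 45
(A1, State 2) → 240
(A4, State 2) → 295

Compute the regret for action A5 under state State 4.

Best payoff under State 4 is 355.
Regret = 355 − 290 = 65.

65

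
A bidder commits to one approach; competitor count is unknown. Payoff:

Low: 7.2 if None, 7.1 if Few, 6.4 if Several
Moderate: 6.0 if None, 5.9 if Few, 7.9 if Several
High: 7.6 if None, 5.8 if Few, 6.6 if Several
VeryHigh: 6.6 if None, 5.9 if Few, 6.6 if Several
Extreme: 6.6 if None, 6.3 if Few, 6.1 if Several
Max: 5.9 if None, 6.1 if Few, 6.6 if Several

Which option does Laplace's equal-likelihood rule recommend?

Low

Row averages: Low=6.9, Moderate=6.6, High=20/3, VeryHigh=191/30, Extreme=19/3, Max=6.2
Highest average = 6.9 → Low.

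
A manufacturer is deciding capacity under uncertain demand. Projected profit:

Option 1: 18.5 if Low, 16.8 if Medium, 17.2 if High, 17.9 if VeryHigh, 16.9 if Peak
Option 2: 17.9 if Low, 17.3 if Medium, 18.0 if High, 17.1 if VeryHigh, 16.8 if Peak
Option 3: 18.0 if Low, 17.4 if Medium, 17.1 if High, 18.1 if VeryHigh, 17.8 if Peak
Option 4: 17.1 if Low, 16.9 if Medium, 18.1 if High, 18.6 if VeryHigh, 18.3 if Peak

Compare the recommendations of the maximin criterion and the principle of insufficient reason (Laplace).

maximin → Option 3; laplace → Option 4 (disagree)

Row minima: Option 1=16.8, Option 2=16.8, Option 3=17.1, Option 4=16.9
Best worst-case = 17.1 → Option 3.
Row averages: Option 1=17.46, Option 2=17.42, Option 3=17.68, Option 4=17.8
Highest average = 17.8 → Option 4.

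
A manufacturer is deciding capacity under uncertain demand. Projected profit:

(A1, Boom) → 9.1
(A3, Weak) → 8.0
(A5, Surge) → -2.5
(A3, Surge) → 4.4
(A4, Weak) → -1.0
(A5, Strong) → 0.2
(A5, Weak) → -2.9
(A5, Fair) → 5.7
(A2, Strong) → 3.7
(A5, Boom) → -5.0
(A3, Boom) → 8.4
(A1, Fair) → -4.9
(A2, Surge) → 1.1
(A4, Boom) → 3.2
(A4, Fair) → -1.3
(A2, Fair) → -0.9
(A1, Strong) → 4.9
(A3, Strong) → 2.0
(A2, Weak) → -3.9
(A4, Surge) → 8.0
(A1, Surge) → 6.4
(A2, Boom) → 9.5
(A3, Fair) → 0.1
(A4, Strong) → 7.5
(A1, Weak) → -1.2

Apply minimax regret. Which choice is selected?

Column bests: Weak=8.0, Fair=5.7, Strong=7.5, Boom=9.5, Surge=8.0.
A1 regrets: 9.2, 10.6, 2.6, 0.4, 1.6 → max 10.6
A2 regrets: 11.9, 6.6, 3.8, 0.0, 6.9 → max 11.9
A3 regrets: 0.0, 5.6, 5.5, 1.1, 3.6 → max 5.6
A4 regrets: 9.0, 7.0, 0.0, 6.3, 0.0 → max 9.0
A5 regrets: 10.9, 0.0, 7.3, 14.5, 10.5 → max 14.5
Smallest max regret = 5.6 → A3.

A3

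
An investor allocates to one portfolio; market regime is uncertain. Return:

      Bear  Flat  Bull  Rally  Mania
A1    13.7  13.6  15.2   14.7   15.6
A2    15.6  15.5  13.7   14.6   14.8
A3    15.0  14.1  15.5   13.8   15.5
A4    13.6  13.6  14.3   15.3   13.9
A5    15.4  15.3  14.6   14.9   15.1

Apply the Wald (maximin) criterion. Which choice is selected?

A5

Row minima: A1=13.6, A2=13.7, A3=13.8, A4=13.6, A5=14.6
Best worst-case = 14.6 → A5.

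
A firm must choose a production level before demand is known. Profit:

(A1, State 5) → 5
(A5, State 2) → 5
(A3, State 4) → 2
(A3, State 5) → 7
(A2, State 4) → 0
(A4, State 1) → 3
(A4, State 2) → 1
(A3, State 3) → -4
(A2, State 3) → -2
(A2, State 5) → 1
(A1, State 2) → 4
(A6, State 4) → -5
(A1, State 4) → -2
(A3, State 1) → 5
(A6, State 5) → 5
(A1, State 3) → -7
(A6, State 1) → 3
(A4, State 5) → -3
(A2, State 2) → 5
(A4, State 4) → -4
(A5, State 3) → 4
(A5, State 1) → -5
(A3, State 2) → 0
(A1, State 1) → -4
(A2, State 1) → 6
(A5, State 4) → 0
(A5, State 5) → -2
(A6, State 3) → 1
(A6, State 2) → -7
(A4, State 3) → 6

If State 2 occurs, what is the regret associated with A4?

Best payoff under State 2 is 5.
Regret = 5 − 1 = 4.

4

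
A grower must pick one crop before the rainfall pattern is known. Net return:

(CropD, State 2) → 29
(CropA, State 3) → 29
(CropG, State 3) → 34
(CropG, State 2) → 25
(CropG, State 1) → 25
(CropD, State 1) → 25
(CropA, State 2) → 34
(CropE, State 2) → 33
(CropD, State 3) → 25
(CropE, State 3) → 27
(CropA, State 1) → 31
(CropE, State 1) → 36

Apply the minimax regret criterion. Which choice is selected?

Column bests: State 1=36, State 2=34, State 3=34.
CropG regrets: 11, 9, 0 → max 11
CropD regrets: 11, 5, 9 → max 11
CropE regrets: 0, 1, 7 → max 7
CropA regrets: 5, 0, 5 → max 5
Smallest max regret = 5 → CropA.

CropA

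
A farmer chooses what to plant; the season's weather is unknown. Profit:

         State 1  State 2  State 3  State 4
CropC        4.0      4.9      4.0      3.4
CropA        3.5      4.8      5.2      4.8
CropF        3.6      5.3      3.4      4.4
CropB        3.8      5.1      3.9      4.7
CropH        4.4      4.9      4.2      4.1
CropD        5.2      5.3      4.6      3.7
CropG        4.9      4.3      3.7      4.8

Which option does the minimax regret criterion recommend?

CropH

Column bests: State 1=5.2, State 2=5.3, State 3=5.2, State 4=4.8.
CropC regrets: 1.2, 0.4, 1.2, 1.4 → max 1.4
CropA regrets: 1.7, 0.5, 0.0, 0.0 → max 1.7
CropF regrets: 1.6, 0.0, 1.8, 0.4 → max 1.8
CropB regrets: 1.4, 0.2, 1.3, 0.1 → max 1.4
CropH regrets: 0.8, 0.4, 1.0, 0.7 → max 1.0
CropD regrets: 0.0, 0.0, 0.6, 1.1 → max 1.1
CropG regrets: 0.3, 1.0, 1.5, 0.0 → max 1.5
Smallest max regret = 1.0 → CropH.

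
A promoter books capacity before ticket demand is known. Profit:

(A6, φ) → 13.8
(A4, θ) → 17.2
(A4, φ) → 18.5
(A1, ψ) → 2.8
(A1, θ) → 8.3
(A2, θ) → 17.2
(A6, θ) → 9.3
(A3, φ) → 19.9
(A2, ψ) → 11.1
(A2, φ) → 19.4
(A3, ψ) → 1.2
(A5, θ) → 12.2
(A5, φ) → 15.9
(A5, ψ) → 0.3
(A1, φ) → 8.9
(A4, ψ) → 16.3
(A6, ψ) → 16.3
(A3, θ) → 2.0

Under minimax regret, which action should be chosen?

A4

Column bests: θ=17.2, φ=19.9, ψ=16.3.
A1 regrets: 8.9, 11.0, 13.5 → max 13.5
A2 regrets: 0.0, 0.5, 5.2 → max 5.2
A3 regrets: 15.2, 0.0, 15.1 → max 15.2
A4 regrets: 0.0, 1.4, 0.0 → max 1.4
A5 regrets: 5.0, 4.0, 16.0 → max 16.0
A6 regrets: 7.9, 6.1, 0.0 → max 7.9
Smallest max regret = 1.4 → A4.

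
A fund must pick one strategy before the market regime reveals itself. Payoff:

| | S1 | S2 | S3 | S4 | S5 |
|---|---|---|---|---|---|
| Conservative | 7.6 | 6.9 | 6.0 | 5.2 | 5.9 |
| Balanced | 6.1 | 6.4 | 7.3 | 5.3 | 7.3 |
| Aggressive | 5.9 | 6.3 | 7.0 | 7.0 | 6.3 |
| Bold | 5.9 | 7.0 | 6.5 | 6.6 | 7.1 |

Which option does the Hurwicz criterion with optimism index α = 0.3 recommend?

Bold

Conservative: 0.3·7.6 + 0.7·5.2 = 5.92
Balanced: 0.3·7.3 + 0.7·5.3 = 5.9
Aggressive: 0.3·7.0 + 0.7·5.9 = 6.23
Bold: 0.3·7.1 + 0.7·5.9 = 6.26
Highest Hurwicz score = 6.26 → Bold.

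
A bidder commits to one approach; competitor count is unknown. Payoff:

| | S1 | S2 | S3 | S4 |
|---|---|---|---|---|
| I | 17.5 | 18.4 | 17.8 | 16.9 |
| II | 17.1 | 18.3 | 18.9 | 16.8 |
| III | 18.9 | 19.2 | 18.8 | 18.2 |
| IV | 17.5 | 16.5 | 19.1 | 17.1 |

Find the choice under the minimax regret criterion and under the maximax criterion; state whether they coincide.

Column bests: S1=18.9, S2=19.2, S3=19.1, S4=18.2.
I regrets: 1.4, 0.8, 1.3, 1.3 → max 1.4
II regrets: 1.8, 0.9, 0.2, 1.4 → max 1.8
III regrets: 0.0, 0.0, 0.3, 0.0 → max 0.3
IV regrets: 1.4, 2.7, 0.0, 1.1 → max 2.7
Smallest max regret = 0.3 → III.
Row maxima: I=18.4, II=18.9, III=19.2, IV=19.1
Best best-case = 19.2 → III.

minimax regret → III; maximax → III (agree)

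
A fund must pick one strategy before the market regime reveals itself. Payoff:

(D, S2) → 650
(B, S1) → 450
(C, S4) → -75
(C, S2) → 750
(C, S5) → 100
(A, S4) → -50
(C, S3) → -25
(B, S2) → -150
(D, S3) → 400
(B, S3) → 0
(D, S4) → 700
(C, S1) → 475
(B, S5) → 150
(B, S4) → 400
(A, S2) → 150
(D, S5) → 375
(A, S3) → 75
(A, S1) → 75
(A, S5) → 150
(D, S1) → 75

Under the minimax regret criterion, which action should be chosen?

Column bests: S1=475, S2=750, S3=400, S4=700, S5=375.
A regrets: 400, 600, 325, 750, 225 → max 750
B regrets: 25, 900, 400, 300, 225 → max 900
C regrets: 0, 0, 425, 775, 275 → max 775
D regrets: 400, 100, 0, 0, 0 → max 400
Smallest max regret = 400 → D.

D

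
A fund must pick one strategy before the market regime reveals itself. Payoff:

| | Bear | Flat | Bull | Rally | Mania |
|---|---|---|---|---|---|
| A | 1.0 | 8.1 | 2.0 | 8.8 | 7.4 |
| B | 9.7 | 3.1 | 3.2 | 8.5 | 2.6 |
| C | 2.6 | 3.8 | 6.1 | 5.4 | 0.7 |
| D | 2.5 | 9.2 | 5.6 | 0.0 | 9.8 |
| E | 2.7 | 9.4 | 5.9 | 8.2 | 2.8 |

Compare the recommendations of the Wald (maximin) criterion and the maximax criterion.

Row minima: A=1.0, B=2.6, C=0.7, D=0.0, E=2.7
Best worst-case = 2.7 → E.
Row maxima: A=8.8, B=9.7, C=6.1, D=9.8, E=9.4
Best best-case = 9.8 → D.

maximin → E; maximax → D (disagree)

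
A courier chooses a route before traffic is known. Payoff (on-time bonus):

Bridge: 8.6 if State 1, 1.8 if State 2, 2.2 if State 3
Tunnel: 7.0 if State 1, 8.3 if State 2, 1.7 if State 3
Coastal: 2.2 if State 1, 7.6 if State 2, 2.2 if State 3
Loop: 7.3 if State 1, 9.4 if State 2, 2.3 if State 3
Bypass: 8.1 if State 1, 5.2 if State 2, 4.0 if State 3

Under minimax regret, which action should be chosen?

Loop

Column bests: State 1=8.6, State 2=9.4, State 3=4.0.
Bridge regrets: 0.0, 7.6, 1.8 → max 7.6
Tunnel regrets: 1.6, 1.1, 2.3 → max 2.3
Coastal regrets: 6.4, 1.8, 1.8 → max 6.4
Loop regrets: 1.3, 0.0, 1.7 → max 1.7
Bypass regrets: 0.5, 4.2, 0.0 → max 4.2
Smallest max regret = 1.7 → Loop.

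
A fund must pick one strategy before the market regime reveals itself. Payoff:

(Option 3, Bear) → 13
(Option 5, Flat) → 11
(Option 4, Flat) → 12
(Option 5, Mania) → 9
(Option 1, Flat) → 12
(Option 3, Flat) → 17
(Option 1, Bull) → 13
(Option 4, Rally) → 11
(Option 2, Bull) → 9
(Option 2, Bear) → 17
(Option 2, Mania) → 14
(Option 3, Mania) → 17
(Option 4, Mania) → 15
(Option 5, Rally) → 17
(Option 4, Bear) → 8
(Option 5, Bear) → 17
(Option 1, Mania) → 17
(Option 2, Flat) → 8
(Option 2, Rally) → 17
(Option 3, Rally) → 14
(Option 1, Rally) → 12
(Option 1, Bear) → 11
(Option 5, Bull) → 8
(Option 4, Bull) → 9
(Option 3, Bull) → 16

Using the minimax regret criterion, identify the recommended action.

Option 3

Column bests: Bear=17, Flat=17, Bull=16, Rally=17, Mania=17.
Option 1 regrets: 6, 5, 3, 5, 0 → max 6
Option 2 regrets: 0, 9, 7, 0, 3 → max 9
Option 3 regrets: 4, 0, 0, 3, 0 → max 4
Option 4 regrets: 9, 5, 7, 6, 2 → max 9
Option 5 regrets: 0, 6, 8, 0, 8 → max 8
Smallest max regret = 4 → Option 3.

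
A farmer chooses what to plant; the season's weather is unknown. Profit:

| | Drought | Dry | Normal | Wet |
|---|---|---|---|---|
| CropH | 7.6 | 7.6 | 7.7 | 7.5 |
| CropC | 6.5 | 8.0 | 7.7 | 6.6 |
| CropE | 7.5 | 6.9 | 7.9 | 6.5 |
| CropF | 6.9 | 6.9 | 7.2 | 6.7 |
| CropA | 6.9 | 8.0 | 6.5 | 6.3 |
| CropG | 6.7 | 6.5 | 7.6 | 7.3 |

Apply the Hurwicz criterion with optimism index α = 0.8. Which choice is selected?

CropH: 0.8·7.7 + 0.2·7.5 = 7.66
CropC: 0.8·8.0 + 0.2·6.5 = 7.7
CropE: 0.8·7.9 + 0.2·6.5 = 7.62
CropF: 0.8·7.2 + 0.2·6.7 = 7.1
CropA: 0.8·8.0 + 0.2·6.3 = 7.66
CropG: 0.8·7.6 + 0.2·6.5 = 7.38
Highest Hurwicz score = 7.7 → CropC.

CropC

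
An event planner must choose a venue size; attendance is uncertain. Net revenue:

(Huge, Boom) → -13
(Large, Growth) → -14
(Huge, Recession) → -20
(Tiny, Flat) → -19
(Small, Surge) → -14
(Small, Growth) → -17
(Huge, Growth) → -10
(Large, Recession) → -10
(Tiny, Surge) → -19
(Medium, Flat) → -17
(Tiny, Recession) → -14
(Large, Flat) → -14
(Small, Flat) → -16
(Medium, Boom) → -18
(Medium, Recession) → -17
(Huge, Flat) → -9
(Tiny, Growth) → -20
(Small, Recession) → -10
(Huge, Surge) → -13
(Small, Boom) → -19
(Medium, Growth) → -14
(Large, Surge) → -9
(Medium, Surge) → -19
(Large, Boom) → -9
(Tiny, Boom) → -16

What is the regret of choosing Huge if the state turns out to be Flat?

Best payoff under Flat is -9.
Regret = -9 − (-9) = 0.

0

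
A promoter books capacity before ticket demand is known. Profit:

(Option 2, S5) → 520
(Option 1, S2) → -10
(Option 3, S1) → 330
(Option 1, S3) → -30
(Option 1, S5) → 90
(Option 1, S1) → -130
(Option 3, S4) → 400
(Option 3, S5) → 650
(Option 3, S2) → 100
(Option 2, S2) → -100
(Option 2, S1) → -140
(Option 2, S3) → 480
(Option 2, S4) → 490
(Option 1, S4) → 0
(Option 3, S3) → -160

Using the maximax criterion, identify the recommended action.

Option 3

Row maxima: Option 1=90, Option 2=520, Option 3=650
Best best-case = 650 → Option 3.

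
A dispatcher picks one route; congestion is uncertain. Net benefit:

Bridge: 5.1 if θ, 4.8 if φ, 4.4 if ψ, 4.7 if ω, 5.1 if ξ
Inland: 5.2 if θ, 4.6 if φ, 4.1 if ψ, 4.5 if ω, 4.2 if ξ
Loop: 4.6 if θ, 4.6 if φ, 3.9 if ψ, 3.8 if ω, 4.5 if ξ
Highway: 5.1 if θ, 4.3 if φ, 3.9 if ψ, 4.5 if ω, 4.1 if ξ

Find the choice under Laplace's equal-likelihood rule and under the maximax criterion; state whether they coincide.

laplace → Bridge; maximax → Inland (disagree)

Row averages: Bridge=4.82, Inland=4.52, Loop=4.28, Highway=4.38
Highest average = 4.82 → Bridge.
Row maxima: Bridge=5.1, Inland=5.2, Loop=4.6, Highway=5.1
Best best-case = 5.2 → Inland.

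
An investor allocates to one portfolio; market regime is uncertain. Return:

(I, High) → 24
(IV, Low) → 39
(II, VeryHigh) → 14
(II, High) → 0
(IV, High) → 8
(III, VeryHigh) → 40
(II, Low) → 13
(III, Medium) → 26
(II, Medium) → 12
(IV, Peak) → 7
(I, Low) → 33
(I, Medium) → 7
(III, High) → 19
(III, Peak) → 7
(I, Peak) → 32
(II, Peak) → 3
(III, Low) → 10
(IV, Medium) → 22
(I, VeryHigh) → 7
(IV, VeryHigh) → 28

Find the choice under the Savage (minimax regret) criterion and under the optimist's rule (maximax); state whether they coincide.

Column bests: Low=39, Medium=26, High=24, VeryHigh=40, Peak=32.
I regrets: 6, 19, 0, 33, 0 → max 33
II regrets: 26, 14, 24, 26, 29 → max 29
III regrets: 29, 0, 5, 0, 25 → max 29
IV regrets: 0, 4, 16, 12, 25 → max 25
Smallest max regret = 25 → IV.
Row maxima: I=33, II=14, III=40, IV=39
Best best-case = 40 → III.

minimax regret → IV; maximax → III (disagree)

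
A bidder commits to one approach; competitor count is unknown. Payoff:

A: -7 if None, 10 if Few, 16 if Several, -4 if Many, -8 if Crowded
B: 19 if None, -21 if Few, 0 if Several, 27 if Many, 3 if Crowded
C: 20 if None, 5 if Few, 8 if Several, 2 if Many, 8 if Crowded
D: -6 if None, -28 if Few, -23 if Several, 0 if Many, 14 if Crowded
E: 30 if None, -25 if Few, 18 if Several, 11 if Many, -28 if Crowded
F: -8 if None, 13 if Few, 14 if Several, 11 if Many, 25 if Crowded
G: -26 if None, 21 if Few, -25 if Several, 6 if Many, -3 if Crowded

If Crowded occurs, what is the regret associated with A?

33

Best payoff under Crowded is 25.
Regret = 25 − (-8) = 33.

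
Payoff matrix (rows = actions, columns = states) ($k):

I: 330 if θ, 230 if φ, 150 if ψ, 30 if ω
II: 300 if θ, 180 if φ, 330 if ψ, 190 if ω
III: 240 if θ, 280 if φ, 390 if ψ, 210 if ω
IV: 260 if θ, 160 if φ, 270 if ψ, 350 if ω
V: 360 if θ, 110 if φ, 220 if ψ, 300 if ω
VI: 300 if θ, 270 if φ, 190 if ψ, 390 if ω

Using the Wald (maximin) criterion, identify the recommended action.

Row minima: I=30, II=180, III=210, IV=160, V=110, VI=190
Best worst-case = 210 → III.

III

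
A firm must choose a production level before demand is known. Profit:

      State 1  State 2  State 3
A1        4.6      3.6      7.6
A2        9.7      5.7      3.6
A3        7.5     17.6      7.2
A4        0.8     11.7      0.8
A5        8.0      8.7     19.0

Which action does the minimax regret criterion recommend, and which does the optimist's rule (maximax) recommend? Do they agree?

minimax regret → A5; maximax → A5 (agree)

Column bests: State 1=9.7, State 2=17.6, State 3=19.0.
A1 regrets: 5.1, 14.0, 11.4 → max 14.0
A2 regrets: 0.0, 11.9, 15.4 → max 15.4
A3 regrets: 2.2, 0.0, 11.8 → max 11.8
A4 regrets: 8.9, 5.9, 18.2 → max 18.2
A5 regrets: 1.7, 8.9, 0.0 → max 8.9
Smallest max regret = 8.9 → A5.
Row maxima: A1=7.6, A2=9.7, A3=17.6, A4=11.7, A5=19.0
Best best-case = 19.0 → A5.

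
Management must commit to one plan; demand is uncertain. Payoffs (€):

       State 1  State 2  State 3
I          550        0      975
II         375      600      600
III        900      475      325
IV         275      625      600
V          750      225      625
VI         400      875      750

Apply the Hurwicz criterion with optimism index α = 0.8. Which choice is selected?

III

I: 0.8·975 + 0.2·0 = 780
II: 0.8·600 + 0.2·375 = 555
III: 0.8·900 + 0.2·325 = 785
IV: 0.8·625 + 0.2·275 = 555
V: 0.8·750 + 0.2·225 = 645
VI: 0.8·875 + 0.2·400 = 780
Highest Hurwicz score = 785 → III.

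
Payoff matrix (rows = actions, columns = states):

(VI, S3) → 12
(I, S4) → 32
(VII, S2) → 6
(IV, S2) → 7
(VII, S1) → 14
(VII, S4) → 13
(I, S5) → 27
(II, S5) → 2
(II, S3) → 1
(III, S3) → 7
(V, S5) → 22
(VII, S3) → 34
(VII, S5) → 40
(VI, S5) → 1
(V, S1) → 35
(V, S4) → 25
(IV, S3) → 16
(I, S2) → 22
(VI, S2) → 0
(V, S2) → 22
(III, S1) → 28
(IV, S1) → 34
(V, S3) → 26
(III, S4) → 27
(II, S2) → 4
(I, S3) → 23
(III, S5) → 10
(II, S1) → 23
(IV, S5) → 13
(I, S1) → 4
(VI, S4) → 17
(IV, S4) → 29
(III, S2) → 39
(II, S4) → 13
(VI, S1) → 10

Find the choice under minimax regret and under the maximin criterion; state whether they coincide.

minimax regret → V; maximin → V (agree)

Column bests: S1=35, S2=39, S3=34, S4=32, S5=40.
I regrets: 31, 17, 11, 0, 13 → max 31
II regrets: 12, 35, 33, 19, 38 → max 38
III regrets: 7, 0, 27, 5, 30 → max 30
IV regrets: 1, 32, 18, 3, 27 → max 32
V regrets: 0, 17, 8, 7, 18 → max 18
VI regrets: 25, 39, 22, 15, 39 → max 39
VII regrets: 21, 33, 0, 19, 0 → max 33
Smallest max regret = 18 → V.
Row minima: I=4, II=1, III=7, IV=7, V=22, VI=0, VII=6
Best worst-case = 22 → V.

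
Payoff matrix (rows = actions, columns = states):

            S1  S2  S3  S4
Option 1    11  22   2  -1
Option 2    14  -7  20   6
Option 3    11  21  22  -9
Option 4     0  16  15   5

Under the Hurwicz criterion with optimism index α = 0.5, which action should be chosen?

Option 1: 0.5·22 + 0.5·(-1) = 10.5
Option 2: 0.5·20 + 0.5·(-7) = 6.5
Option 3: 0.5·22 + 0.5·(-9) = 6.5
Option 4: 0.5·16 + 0.5·0 = 8
Highest Hurwicz score = 10.5 → Option 1.

Option 1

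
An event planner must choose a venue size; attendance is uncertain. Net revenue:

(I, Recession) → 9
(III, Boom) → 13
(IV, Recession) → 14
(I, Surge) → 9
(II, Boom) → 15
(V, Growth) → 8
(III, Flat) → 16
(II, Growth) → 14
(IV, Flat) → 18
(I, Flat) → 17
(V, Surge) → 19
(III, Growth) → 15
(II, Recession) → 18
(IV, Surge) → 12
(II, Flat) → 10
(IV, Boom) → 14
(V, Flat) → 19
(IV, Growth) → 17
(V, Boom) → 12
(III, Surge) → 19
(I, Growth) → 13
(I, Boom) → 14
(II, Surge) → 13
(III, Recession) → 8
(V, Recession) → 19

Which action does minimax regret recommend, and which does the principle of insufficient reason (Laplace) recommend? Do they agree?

Column bests: Recession=19, Flat=19, Growth=17, Boom=15, Surge=19.
I regrets: 10, 2, 4, 1, 10 → max 10
II regrets: 1, 9, 3, 0, 6 → max 9
III regrets: 11, 3, 2, 2, 0 → max 11
IV regrets: 5, 1, 0, 1, 7 → max 7
V regrets: 0, 0, 9, 3, 0 → max 9
Smallest max regret = 7 → IV.
Row averages: I=12.4, II=14, III=14.2, IV=15, V=15.4
Highest average = 15.4 → V.

minimax regret → IV; laplace → V (disagree)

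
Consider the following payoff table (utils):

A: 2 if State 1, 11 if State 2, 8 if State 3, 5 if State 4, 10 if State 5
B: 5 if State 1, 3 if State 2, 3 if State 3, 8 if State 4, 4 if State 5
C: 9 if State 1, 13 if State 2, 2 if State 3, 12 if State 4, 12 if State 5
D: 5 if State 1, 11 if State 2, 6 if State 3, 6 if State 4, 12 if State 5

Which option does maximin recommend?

D

Row minima: A=2, B=3, C=2, D=5
Best worst-case = 5 → D.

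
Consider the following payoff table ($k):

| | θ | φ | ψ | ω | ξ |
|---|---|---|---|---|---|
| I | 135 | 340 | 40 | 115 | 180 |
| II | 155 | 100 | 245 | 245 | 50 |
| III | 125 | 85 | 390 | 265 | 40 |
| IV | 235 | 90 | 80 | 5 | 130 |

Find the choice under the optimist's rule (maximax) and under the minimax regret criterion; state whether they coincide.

Row maxima: I=340, II=245, III=390, IV=235
Best best-case = 390 → III.
Column bests: θ=235, φ=340, ψ=390, ω=265, ξ=180.
I regrets: 100, 0, 350, 150, 0 → max 350
II regrets: 80, 240, 145, 20, 130 → max 240
III regrets: 110, 255, 0, 0, 140 → max 255
IV regrets: 0, 250, 310, 260, 50 → max 310
Smallest max regret = 240 → II.

maximax → III; minimax regret → II (disagree)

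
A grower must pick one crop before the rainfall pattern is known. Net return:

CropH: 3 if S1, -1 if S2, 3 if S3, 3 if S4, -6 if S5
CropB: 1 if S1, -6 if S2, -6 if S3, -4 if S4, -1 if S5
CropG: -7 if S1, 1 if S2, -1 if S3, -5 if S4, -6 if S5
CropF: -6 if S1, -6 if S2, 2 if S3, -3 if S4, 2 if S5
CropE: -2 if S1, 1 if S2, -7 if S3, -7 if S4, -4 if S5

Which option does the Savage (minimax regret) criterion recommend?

CropH

Column bests: S1=3, S2=1, S3=3, S4=3, S5=2.
CropH regrets: 0, 2, 0, 0, 8 → max 8
CropB regrets: 2, 7, 9, 7, 3 → max 9
CropG regrets: 10, 0, 4, 8, 8 → max 10
CropF regrets: 9, 7, 1, 6, 0 → max 9
CropE regrets: 5, 0, 10, 10, 6 → max 10
Smallest max regret = 8 → CropH.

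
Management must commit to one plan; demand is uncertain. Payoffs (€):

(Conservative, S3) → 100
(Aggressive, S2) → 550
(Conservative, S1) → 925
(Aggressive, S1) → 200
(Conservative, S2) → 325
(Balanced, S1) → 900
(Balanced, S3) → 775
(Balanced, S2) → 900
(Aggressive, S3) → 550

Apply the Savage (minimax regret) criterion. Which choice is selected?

Column bests: S1=925, S2=900, S3=775.
Conservative regrets: 0, 575, 675 → max 675
Balanced regrets: 25, 0, 0 → max 25
Aggressive regrets: 725, 350, 225 → max 725
Smallest max regret = 25 → Balanced.

Balanced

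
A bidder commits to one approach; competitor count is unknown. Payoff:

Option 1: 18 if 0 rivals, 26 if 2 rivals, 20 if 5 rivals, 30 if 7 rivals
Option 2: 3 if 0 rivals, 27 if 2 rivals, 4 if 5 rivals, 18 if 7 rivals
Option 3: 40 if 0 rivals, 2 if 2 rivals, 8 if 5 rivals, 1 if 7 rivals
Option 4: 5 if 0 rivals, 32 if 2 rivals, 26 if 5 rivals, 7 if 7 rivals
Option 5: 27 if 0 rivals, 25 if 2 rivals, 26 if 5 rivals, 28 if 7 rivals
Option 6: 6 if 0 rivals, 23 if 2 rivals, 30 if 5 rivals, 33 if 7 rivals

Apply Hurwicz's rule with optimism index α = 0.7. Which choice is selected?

Option 1: 0.7·30 + 0.3·18 = 26.4
Option 2: 0.7·27 + 0.3·3 = 19.8
Option 3: 0.7·40 + 0.3·1 = 28.3
Option 4: 0.7·32 + 0.3·5 = 23.9
Option 5: 0.7·28 + 0.3·25 = 27.1
Option 6: 0.7·33 + 0.3·6 = 24.9
Highest Hurwicz score = 28.3 → Option 3.

Option 3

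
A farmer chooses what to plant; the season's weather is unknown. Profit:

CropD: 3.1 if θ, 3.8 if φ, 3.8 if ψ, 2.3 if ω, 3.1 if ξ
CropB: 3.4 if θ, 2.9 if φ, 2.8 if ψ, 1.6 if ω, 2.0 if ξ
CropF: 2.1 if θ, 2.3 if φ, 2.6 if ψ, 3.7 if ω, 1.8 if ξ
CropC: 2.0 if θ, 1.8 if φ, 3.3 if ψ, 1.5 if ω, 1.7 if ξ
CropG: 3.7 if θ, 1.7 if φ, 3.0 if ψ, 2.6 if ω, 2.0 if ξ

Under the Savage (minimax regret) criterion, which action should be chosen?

Column bests: θ=3.7, φ=3.8, ψ=3.8, ω=3.7, ξ=3.1.
CropD regrets: 0.6, 0.0, 0.0, 1.4, 0.0 → max 1.4
CropB regrets: 0.3, 0.9, 1.0, 2.1, 1.1 → max 2.1
CropF regrets: 1.6, 1.5, 1.2, 0.0, 1.3 → max 1.6
CropC regrets: 1.7, 2.0, 0.5, 2.2, 1.4 → max 2.2
CropG regrets: 0.0, 2.1, 0.8, 1.1, 1.1 → max 2.1
Smallest max regret = 1.4 → CropD.

CropD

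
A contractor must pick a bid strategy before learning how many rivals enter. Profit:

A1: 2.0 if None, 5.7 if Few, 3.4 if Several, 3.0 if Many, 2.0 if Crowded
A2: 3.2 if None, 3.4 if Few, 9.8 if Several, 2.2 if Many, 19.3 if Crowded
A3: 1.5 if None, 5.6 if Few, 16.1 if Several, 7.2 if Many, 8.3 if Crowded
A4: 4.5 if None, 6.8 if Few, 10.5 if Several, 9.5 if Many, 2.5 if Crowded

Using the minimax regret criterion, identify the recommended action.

A2

Column bests: None=4.5, Few=6.8, Several=16.1, Many=9.5, Crowded=19.3.
A1 regrets: 2.5, 1.1, 12.7, 6.5, 17.3 → max 17.3
A2 regrets: 1.3, 3.4, 6.3, 7.3, 0.0 → max 7.3
A3 regrets: 3.0, 1.2, 0.0, 2.3, 11.0 → max 11.0
A4 regrets: 0.0, 0.0, 5.6, 0.0, 16.8 → max 16.8
Smallest max regret = 7.3 → A2.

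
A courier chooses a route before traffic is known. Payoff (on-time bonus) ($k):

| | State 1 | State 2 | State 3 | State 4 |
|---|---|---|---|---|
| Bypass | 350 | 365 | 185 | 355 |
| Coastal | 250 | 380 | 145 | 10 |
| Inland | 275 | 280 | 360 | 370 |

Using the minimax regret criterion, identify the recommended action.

Inland

Column bests: State 1=350, State 2=380, State 3=360, State 4=370.
Bypass regrets: 0, 15, 175, 15 → max 175
Coastal regrets: 100, 0, 215, 360 → max 360
Inland regrets: 75, 100, 0, 0 → max 100
Smallest max regret = 100 → Inland.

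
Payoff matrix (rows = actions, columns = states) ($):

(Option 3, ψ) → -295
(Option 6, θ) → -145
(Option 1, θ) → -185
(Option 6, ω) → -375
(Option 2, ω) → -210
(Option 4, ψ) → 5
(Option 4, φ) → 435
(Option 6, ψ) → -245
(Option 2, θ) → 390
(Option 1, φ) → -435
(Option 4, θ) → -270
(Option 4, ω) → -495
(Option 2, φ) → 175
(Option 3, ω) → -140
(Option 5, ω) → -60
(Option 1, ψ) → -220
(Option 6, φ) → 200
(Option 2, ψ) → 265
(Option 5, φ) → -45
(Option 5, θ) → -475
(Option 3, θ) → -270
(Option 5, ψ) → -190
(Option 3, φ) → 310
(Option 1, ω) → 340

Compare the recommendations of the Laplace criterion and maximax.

laplace → Option 2; maximax → Option 4 (disagree)

Row averages: Option 1=-125, Option 2=155, Option 3=-98.75, Option 4=-81.25, Option 5=-192.5, Option 6=-141.25
Highest average = 155 → Option 2.
Row maxima: Option 1=340, Option 2=390, Option 3=310, Option 4=435, Option 5=-45, Option 6=200
Best best-case = 435 → Option 4.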